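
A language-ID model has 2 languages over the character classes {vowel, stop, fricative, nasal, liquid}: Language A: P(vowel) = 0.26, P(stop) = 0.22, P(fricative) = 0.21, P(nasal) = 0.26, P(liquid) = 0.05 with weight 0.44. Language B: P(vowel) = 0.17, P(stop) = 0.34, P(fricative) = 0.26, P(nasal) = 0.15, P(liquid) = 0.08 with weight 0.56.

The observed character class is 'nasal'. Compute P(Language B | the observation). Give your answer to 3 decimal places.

Posterior ∝ prior × likelihood, so P(k | x) ∝ P(Z=k) f_k(x); normalise over all components.
Evaluate each component's likelihood at the observed value:
  p_A = P(nasal | comp) = 0.26
  p_B = P(nasal | comp) = 0.15
Unnormalised posteriors:
  P(Z=A)·p_A = 0.44 × 0.26 = 0.1144
  P(Z=B)·p_B = 0.56 × 0.15 = 0.084
Evidence: 0.1144 + 0.084 = 0.1984
P(Language B | data) = 0.084 / 0.1984 ≈ 0.423

0.423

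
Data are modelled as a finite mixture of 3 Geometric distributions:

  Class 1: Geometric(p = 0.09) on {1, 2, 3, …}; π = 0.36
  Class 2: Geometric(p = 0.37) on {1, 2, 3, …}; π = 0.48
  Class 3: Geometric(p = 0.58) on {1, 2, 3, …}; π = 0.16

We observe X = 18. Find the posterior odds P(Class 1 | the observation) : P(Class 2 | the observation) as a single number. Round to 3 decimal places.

The posterior odds equal the prior odds times the likelihood ratio: (P(Z=i)/P(Z=j))·(f_i(x)/f_j(x)).
Geometric probabilities:
  p_1 = 0.09·(1−0.09)^17 = 0.09·0.201235 = 0.0181112
  p_2 = 0.37·(1−0.37)^17 = 0.37·0.000387962 = 0.000143546
  p_3 = 0.58·(1−0.58)^17 = 0.58·3.93766e-07 = 2.28384e-07
0.00652002 / 6.89021e-05 ≈ 94.627

94.627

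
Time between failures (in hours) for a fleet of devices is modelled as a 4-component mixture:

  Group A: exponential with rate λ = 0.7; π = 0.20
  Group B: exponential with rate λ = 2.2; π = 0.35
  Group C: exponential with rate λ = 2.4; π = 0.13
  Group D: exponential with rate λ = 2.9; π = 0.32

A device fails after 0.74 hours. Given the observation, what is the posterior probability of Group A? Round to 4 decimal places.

P(component k | x) = w_k·f_k(x) / marginal(x), where marginal(x) = Σ_j w_j·f_j(x).
Exponential densities:
  f_A = 0.7·e^(−0.7·0.74) = 0.7·e^(−0.5180) = 0.416998
  f_B = 2.2·e^(−2.2·0.74) = 2.2·e^(−1.6280) = 0.431908
  f_C = 2.4·e^(−2.4·0.74) = 2.4·e^(−1.7760) = 0.406354
  f_D = 2.9·e^(−2.9·0.74) = 2.9·e^(−2.1460) = 0.339158
Prior × likelihood for each component:
  w_A·f_A = 0.20 × 0.416998 = 0.0833995
  w_B·f_B = 0.35 × 0.431908 = 0.151168
  w_C·f_C = 0.13 × 0.406354 = 0.052826
  w_D·f_D = 0.32 × 0.339158 = 0.108531
Denominator: 0.0833995 + 0.151168 + 0.052826 + 0.108531 = 0.395924
P(Group A | 0.74 hours) = 0.0833995 / 0.395924 ≈ 0.2106

0.2106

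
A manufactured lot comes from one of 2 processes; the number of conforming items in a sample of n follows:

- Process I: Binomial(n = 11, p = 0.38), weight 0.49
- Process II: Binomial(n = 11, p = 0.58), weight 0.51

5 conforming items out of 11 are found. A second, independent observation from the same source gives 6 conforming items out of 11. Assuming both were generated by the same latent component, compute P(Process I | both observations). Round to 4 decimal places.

Apply Bayes' rule: the posterior for each component is proportional to its prior times its likelihood at x.
Since both observations come from the same component, the likelihood for component k is f_k(x₁)·f_k(x₂).
  f_I = [C(11,5)·0.38^5·0.62^6 = 462·0.00792352·0.0568002 = 0.207927] × [0.127439] = 0.0264979
  f_II = [C(11,5)·0.58^5·0.42^6 = 462·0.0656357·0.00548903 = 0.166448] × [0.229856] = 0.038259
Unnormalised posteriors:
  w_I·f_I = 0.49 × 0.0264979 = 0.012984
  w_II·f_II = 0.51 × 0.038259 = 0.0195121
Normaliser: 0.012984 + 0.0195121 = 0.0324961
P(Process I | data) = 0.012984 / 0.0324961 ≈ 0.3996

0.3996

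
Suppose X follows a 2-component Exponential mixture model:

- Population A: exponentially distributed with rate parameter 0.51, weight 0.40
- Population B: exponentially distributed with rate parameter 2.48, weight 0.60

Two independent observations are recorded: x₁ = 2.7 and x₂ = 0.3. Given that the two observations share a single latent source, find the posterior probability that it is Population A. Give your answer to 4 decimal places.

0.9122

Posterior ∝ prior × likelihood, so P(k | x) ∝ w_k f_k(x); normalise over all components.
Since both observations come from the same component, the likelihood for component k is f_k(x₁)·f_k(x₂).
  p_A = [0.128691] × [0.437646] = 0.0563209
  p_B = [0.0030649] × [1.17852] = 0.00361204
Unnormalised posteriors:
  w_A·p_A = 0.40 × 0.0563209 = 0.0225284
  w_B·p_B = 0.60 × 0.00361204 = 0.00216722
Normaliser: 0.0225284 + 0.00216722 = 0.0246956
P(Population A | x) = 0.0225284 / 0.0246956 ≈ 0.9122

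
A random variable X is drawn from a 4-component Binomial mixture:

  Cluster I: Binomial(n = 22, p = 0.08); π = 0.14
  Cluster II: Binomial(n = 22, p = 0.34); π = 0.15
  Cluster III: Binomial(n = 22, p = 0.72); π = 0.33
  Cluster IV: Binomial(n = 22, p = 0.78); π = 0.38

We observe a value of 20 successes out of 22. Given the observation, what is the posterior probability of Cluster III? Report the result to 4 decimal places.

0.2210

By Bayes' theorem, P(k | x) = π_k f_k(x) / Σ_j π_j f_j(x).
Component likelihoods at x = 20 successes out of 22:
  L_I = C(22,20)·0.08^20·0.92^2 = 231·1.15292e-22·0.8464 = 2.25417e-20
  L_II = C(22,20)·0.34^20·0.66^2 = 231·4.26166e-10·0.4356 = 4.28823e-08
  L_III = C(22,20)·0.72^20·0.28^2 = 231·0.00140168·0.0784 = 0.025385
  L_IV = C(22,20)·0.78^20·0.22^2 = 231·0.00694852·0.0484 = 0.0776872
Unnormalised posteriors:
  π_I·L_I = 0.14 × 2.25417e-20 = 3.15584e-21
  π_II·L_II = 0.15 × 4.28823e-08 = 6.43235e-09
  π_III·L_III = 0.33 × 0.025385 = 0.00837707
  π_IV·L_IV = 0.38 × 0.0776872 = 0.0295211
Sum: 3.15584e-21 + 6.43235e-09 + 0.00837707 + 0.0295211 = 0.0378982
So the posterior for Cluster III is 0.00837707 / 0.0378982 ≈ 0.2210.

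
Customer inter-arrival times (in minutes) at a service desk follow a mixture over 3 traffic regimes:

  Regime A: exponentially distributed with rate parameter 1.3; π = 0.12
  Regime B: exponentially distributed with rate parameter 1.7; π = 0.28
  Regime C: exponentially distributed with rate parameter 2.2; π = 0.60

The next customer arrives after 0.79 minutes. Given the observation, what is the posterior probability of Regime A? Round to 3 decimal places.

0.135

P(component k | x) = w_k·f_k(x) / marginal(x), where marginal(x) = Σ_j w_j·f_j(x).
Exponential densities:
  p_A = 1.3·e^(−1.3·0.79) = 1.3·e^(−1.0270) = 0.465503
  p_B = 1.7·e^(−1.7·0.79) = 1.7·e^(−1.3430) = 0.443804
  p_C = 2.2·e^(−2.2·0.79) = 2.2·e^(−1.7380) = 0.386918
Multiply by the mixture weights:
  w_A·p_A = 0.12 × 0.465503 = 0.0558604
  w_B·p_B = 0.28 × 0.443804 = 0.124265
  w_C·p_C = 0.60 × 0.386918 = 0.232151
Sum: 0.0558604 + 0.124265 + 0.232151 = 0.412276
P(Regime A | the observation) = 0.0558604 / 0.412276 ≈ 0.135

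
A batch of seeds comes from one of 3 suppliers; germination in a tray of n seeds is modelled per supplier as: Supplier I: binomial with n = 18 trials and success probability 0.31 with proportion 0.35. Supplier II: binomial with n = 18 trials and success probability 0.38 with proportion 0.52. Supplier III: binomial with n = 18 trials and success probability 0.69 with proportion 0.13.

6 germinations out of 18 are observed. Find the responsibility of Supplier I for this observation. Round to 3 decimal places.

By Bayes' theorem, P(k | x) = π_k f_k(x) / Σ_j π_j f_j(x).
Binomial probabilities:
  L_I = 0.19188
  L_II = 0.180332
  L_III = 0.001578
Unnormalised posteriors:
  π_I·L_I = 0.35 × 0.19188 = 0.0671582
  π_II·L_II = 0.52 × 0.180332 = 0.0937728
  π_III·L_III = 0.13 × 0.001578 = 0.00020514
Denominator: 0.0671582 + 0.0937728 + 0.00020514 = 0.161136
So the posterior for Supplier I is 0.0671582 / 0.161136 ≈ 0.417.

0.417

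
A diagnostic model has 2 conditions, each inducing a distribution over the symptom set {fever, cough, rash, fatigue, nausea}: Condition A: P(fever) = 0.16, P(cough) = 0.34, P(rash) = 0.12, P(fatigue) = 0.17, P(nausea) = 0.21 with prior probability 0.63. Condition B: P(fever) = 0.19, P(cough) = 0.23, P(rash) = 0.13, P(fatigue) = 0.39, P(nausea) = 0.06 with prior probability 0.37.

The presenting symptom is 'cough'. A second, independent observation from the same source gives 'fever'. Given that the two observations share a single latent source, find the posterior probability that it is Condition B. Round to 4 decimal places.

0.3206

Apply Bayes' rule: the posterior for each component is proportional to its prior times its likelihood at x.
Since both observations come from the same component, the likelihood for component k is f_k(x₁)·f_k(x₂).
  f_A = [P(cough | comp) = 0.34] × [0.16] = 0.0544
  f_B = [P(cough | comp) = 0.23] × [0.19] = 0.0437
Multiply by the mixture weights:
  w_A·f_A = 0.63 × 0.0544 = 0.034272
  w_B·f_B = 0.37 × 0.0437 = 0.016169
Normaliser: 0.034272 + 0.016169 = 0.050441
So the posterior for Condition B is 0.016169 / 0.050441 ≈ 0.3206.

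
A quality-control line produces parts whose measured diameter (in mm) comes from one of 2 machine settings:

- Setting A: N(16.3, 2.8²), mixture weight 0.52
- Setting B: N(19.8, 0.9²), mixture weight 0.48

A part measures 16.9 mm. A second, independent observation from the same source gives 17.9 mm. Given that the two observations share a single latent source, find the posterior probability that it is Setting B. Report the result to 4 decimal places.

0.0064

By Bayes' theorem, P(k | x) = P(Z=k) f_k(x) / Σ_j P(Z=j) f_j(x).
Since both observations come from the same component, the likelihood for component k is f_k(x₁)·f_k(x₂).
  L_A = [0.139245] × [0.121017] = 0.0168511
  L_B = [0.00246655] × [0.0477406] = 0.000117754
Unnormalised posteriors:
  P(Z=A)·L_A = 0.52 × 0.0168511 = 0.00876256
  P(Z=B)·L_B = 0.48 × 0.000117754 = 5.65221e-05
Sum: 0.00876256 + 5.65221e-05 = 0.00881908
P(Setting B | data) = 5.65221e-05 / 0.00881908 ≈ 0.0064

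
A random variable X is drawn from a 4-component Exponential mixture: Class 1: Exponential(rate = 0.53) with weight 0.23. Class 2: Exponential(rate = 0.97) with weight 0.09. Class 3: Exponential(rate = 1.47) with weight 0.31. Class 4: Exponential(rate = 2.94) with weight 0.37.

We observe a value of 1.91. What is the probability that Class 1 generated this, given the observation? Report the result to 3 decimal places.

0.495

The responsibility of component k is π_k f_k(x) divided by Σ_j π_j f_j(x).
Exponential densities:
  p_1 = 0.53·e^(−0.53·1.91) = 0.53·e^(−1.0123) = 0.192593
  p_2 = 0.97·e^(−0.97·1.91) = 0.97·e^(−1.8527) = 0.152109
  p_3 = 1.47·e^(−1.47·1.91) = 1.47·e^(−2.8077) = 0.0887051
  p_4 = 2.94·e^(−2.94·1.91) = 2.94·e^(−5.6154) = 0.0107056
Weight by the priors:
  π_1·p_1 = 0.23 × 0.192593 = 0.0442963
  π_2·p_2 = 0.09 × 0.152109 = 0.0136898
  π_3·p_3 = 0.31 × 0.0887051 = 0.0274986
  π_4·p_4 = 0.37 × 0.0107056 = 0.00396106
Marginal: 0.0442963 + 0.0136898 + 0.0274986 + 0.00396106 = 0.0894457
So the posterior for Class 1 is 0.0442963 / 0.0894457 ≈ 0.495.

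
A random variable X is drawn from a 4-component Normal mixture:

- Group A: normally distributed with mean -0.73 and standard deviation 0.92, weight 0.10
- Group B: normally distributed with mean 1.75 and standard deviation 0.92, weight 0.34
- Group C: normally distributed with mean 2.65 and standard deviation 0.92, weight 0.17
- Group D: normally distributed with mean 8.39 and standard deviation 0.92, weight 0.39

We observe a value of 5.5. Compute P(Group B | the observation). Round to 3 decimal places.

0.020

Apply Bayes' rule: the posterior for each component is proportional to its prior times its likelihood at x.
Component likelihoods at x = 5.5:
  L_A = 4.78102e-11
  L_B = 0.000106987
  L_C = 0.00357489
  L_D = 0.00312146
Prior × likelihood for each component:
  π_A·L_A = 0.10 × 4.78102e-11 = 4.78102e-12
  π_B·L_B = 0.34 × 0.000106987 = 3.63757e-05
  π_C·L_C = 0.17 × 0.00357489 = 0.000607732
  π_D·L_D = 0.39 × 0.00312146 = 0.00121737
Evidence: 4.78102e-12 + 3.63757e-05 + 0.000607732 + 0.00121737 = 0.00186148
So the posterior for Group B is 3.63757e-05 / 0.00186148 ≈ 0.020.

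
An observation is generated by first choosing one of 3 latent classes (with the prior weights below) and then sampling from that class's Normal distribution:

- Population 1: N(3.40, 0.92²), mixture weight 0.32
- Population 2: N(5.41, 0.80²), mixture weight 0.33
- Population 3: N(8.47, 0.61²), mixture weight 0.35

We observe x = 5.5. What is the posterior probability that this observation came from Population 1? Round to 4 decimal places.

The responsibility of component k is π_k f_k(x) divided by Σ_j π_j f_j(x).
Normal densities:
  f_1 = (1/(0.92·√(2π)))·exp(−(5.5−3.40)²/(2·0.92²)) = 0.433633·exp(-2.60515) = 0.032042
  f_2 = (1/(0.80·√(2π)))·exp(−(5.5−5.41)²/(2·0.80²)) = 0.498678·exp(-0.00633) = 0.495532
  f_3 = (1/(0.61·√(2π)))·exp(−(5.5−8.47)²/(2·0.61²)) = 0.654004·exp(-11.85286) = 4.6553e-06
Weight by the priors:
  π_1·f_1 = 0.32 × 0.032042 = 0.0102534
  π_2·f_2 = 0.33 × 0.495532 = 0.163526
  π_3·f_3 = 0.35 × 4.6553e-06 = 1.62935e-06
Evidence: 0.0102534 + 0.163526 + 1.62935e-06 = 0.173781
P(Population 1 | 5.5) ≈ 0.0590

0.0590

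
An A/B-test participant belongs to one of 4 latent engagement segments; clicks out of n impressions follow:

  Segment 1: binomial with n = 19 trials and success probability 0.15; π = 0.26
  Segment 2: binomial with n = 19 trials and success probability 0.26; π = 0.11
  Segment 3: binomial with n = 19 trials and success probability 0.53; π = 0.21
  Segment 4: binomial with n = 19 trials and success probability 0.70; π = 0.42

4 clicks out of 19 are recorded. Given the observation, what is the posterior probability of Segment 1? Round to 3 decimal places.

Posterior ∝ prior × likelihood, so P(k | x) ∝ π_k f_k(x); normalise over all components.
Component likelihoods at x = 4 clicks out of 19:
  p_1 = C(19,4)·0.15^4·0.85^15 = 3876·0.00050625·0.0873542 = 0.171409
  p_2 = C(19,4)·0.26^4·0.74^15 = 3876·0.00456976·0.0109264 = 0.193532
  p_3 = C(19,4)·0.53^4·0.47^15 = 3876·0.0789048·1.20633e-05 = 0.00368939
  p_4 = C(19,4)·0.70^4·0.30^15 = 3876·0.2401·1.43489e-08 = 1.33535e-05
Multiply by the mixture weights:
  π_1·p_1 = 0.26 × 0.171409 = 0.0445662
  π_2·p_2 = 0.11 × 0.193532 = 0.0212885
  π_3·p_3 = 0.21 × 0.00368939 = 0.000774773
  π_4·p_4 = 0.42 × 1.33535e-05 = 5.60847e-06
Evidence: 0.0445662 + 0.0212885 + 0.000774773 + 5.60847e-06 = 0.0666352
P(Segment 1 | 4 clicks out of 19) ≈ 0.669

0.669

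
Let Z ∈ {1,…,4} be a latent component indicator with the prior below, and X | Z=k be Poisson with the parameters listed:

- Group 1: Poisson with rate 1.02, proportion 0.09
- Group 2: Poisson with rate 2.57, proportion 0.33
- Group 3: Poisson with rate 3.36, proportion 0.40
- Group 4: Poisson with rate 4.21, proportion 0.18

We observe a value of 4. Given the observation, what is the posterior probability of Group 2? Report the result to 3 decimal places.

0.294

Posterior ∝ prior × likelihood, so P(k | x) ∝ w_k f_k(x); normalise over all components.
Poisson probabilities:
  f_1 = 0.0162633
  f_2 = 0.139118
  f_3 = 0.184466
  f_4 = 0.194329
Unnormalised posteriors:
  w_1·f_1 = 0.09 × 0.0162633 = 0.0014637
  w_2·f_2 = 0.33 × 0.139118 = 0.0459091
  w_3·f_3 = 0.40 × 0.184466 = 0.0737864
  w_4·f_4 = 0.18 × 0.194329 = 0.0349792
Evidence: 0.0014637 + 0.0459091 + 0.0737864 + 0.0349792 = 0.156138
P(Group 2 | x) = 0.0459091 / 0.156138 ≈ 0.294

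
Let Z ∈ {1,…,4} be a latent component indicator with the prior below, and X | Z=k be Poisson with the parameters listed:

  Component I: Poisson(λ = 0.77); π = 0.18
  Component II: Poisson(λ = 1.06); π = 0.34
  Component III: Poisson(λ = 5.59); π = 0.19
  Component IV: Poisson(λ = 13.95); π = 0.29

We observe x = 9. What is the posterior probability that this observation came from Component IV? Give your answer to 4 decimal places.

0.5728

Apply Bayes' rule: the posterior for each component is proportional to its prior times its likelihood at x.
Poisson probabilities:
  p_I = 1.21408e-07
  p_II = 1.61301e-06
  p_III = 0.0548576
  p_IV = 0.0481944
Weight by the priors:
  w_I·p_I = 0.18 × 1.21408e-07 = 2.18534e-08
  w_II·p_II = 0.34 × 1.61301e-06 = 5.48424e-07
  w_III·p_III = 0.19 × 0.0548576 = 0.010423
  w_IV·p_IV = 0.29 × 0.0481944 = 0.0139764
Sum: 2.18534e-08 + 5.48424e-07 + 0.010423 + 0.0139764 = 0.0243999
So the posterior for Component IV is 0.0139764 / 0.0243999 ≈ 0.5728.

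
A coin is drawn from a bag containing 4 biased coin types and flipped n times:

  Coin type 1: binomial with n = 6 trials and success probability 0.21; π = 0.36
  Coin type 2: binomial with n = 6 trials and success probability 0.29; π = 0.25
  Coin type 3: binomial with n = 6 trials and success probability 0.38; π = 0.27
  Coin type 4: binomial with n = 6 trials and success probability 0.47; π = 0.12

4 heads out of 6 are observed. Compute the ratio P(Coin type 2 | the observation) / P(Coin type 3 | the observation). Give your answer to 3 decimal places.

Only the two components matter; the odds are (w_i f_i(x)) / (w_j f_j(x)).
Component likelihoods at x = 4 heads out of 6:
  p_1 = 0.0182063
  p_2 = 0.0534811
  p_3 = 0.120229
  p_4 = 0.205605
Posterior odds = (w_2·p_2) / (w_3·p_3) = (0.25·0.0534811) / (0.27·0.120229) = 0.0133703 / 0.0324618 ≈ 0.412

0.412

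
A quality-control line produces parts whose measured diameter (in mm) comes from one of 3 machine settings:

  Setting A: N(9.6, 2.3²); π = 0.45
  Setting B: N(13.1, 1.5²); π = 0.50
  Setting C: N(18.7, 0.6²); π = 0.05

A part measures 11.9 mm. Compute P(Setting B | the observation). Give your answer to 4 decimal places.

The responsibility of component k is P(Z=k) f_k(x) divided by Σ_j P(Z=j) f_j(x).
Evaluate each component's likelihood at the observed value:
  L_A = (1/(2.3·√(2π)))·exp(−(11.9−9.6)²/(2·2.3²)) = 0.173453·exp(-0.50000) = 0.105205
  L_B = (1/(1.5·√(2π)))·exp(−(11.9−13.1)²/(2·1.5²)) = 0.265962·exp(-0.32000) = 0.193128
  L_C = (1/(0.6·√(2π)))·exp(−(11.9−18.7)²/(2·0.6²)) = 0.664904·exp(-64.22222) = 8.5389e-29
Weight by the priors:
  P(Z=A)·L_A = 0.45 × 0.105205 = 0.0473421
  P(Z=B)·L_B = 0.50 × 0.193128 = 0.0965639
  P(Z=C)·L_C = 0.05 × 8.5389e-29 = 4.26945e-30
Sum: 0.0473421 + 0.0965639 + 4.26945e-30 = 0.143906
P(Setting B | data) ≈ 0.6710

0.6710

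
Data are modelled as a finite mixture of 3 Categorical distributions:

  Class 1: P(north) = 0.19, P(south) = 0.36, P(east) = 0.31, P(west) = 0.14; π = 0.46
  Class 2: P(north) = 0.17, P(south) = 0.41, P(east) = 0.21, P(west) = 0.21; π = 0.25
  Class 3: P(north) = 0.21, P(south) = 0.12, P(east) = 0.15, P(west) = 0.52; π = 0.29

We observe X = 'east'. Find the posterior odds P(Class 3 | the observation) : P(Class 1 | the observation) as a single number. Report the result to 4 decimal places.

0.3050

Posterior odds = (π_i f_i(x)) / (π_j f_j(x)); the normalising sum cancels.
Evaluate each component's likelihood at the observed value:
  L_1 = P(east | comp) = 0.31
  L_2 = P(east | comp) = 0.21
  L_3 = P(east | comp) = 0.15
Posterior odds = (π_3·L_3) / (π_1·L_1) = (0.29·0.15) / (0.46·0.31) = 0.0435 / 0.1426 ≈ 0.3050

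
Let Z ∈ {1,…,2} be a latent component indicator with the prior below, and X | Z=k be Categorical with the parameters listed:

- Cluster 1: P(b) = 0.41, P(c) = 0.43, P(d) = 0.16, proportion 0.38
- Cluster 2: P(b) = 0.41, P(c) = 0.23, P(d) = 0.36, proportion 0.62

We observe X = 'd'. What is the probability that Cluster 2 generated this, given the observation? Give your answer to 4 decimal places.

0.7859

By Bayes' theorem, P(k | x) = π_k f_k(x) / Σ_j π_j f_j(x).
Evaluate each component's likelihood at the observed value:
  f_1 = 0.16
  f_2 = 0.36
Multiply by the mixture weights:
  π_1·f_1 = 0.38 × 0.16 = 0.0608
  π_2·f_2 = 0.62 × 0.36 = 0.2232
Normaliser: 0.0608 + 0.2232 = 0.284
P(Cluster 2 | the observation) = 0.2232 / 0.284 ≈ 0.7859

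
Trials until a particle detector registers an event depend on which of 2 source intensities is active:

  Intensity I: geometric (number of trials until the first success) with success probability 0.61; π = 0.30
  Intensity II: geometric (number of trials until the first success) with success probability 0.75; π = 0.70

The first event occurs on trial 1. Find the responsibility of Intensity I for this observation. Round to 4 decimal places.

0.2585

By Bayes' theorem, P(k | x) = P(Z=k) f_k(x) / Σ_j P(Z=j) f_j(x).
Geometric probabilities:
  p_I = 0.61
  p_II = 0.75
Multiply by the mixture weights:
  P(Z=I)·p_I = 0.30 × 0.61 = 0.183
  P(Z=II)·p_II = 0.70 × 0.75 = 0.525
Marginal: 0.183 + 0.525 = 0.708
P(Intensity I | the observation) ≈ 0.2585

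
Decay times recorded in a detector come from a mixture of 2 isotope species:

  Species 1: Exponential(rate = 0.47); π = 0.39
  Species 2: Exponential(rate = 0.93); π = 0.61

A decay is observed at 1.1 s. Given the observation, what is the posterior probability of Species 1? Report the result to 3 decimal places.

0.349

Posterior ∝ prior × likelihood, so P(k | x) ∝ π_k f_k(x); normalise over all components.
Component likelihoods at x = 1.1 s:
  p_1 = 0.280264
  p_2 = 0.334349
Unnormalised posteriors:
  π_1·p_1 = 0.39 × 0.280264 = 0.109303
  π_2·p_2 = 0.61 × 0.334349 = 0.203953
Normaliser: 0.109303 + 0.203953 = 0.313256
P(Species 1 | x) ≈ 0.349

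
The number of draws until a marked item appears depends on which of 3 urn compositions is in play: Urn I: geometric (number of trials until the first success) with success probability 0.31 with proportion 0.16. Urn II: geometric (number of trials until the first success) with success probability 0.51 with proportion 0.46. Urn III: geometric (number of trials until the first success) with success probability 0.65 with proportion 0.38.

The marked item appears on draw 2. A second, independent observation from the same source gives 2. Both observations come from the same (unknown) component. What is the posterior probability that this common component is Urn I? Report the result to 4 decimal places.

P(component k | x) = π_k·f_k(x) / marginal(x), where marginal(x) = Σ_j π_j·f_j(x).
Since both observations come from the same component, the likelihood for component k is f_k(x₁)·f_k(x₂).
  L_I = [0.31·(1−0.31)^1 = 0.31·0.69 = 0.2139] × [0.2139] = 0.0457532
  L_II = [0.51·(1−0.51)^1 = 0.51·0.49 = 0.2499] × [0.2499] = 0.06245
  L_III = [0.65·(1−0.65)^1 = 0.65·0.35 = 0.2275] × [0.2275] = 0.0517562
Weight by the priors:
  π_I·L_I = 0.16 × 0.0457532 = 0.00732051
  π_II·L_II = 0.46 × 0.06245 = 0.028727
  π_III·L_III = 0.38 × 0.0517562 = 0.0196674
Normaliser: 0.00732051 + 0.028727 + 0.0196674 = 0.0557149
Responsibility of Urn I: 0.00732051 / 0.0557149 ≈ 0.1314

0.1314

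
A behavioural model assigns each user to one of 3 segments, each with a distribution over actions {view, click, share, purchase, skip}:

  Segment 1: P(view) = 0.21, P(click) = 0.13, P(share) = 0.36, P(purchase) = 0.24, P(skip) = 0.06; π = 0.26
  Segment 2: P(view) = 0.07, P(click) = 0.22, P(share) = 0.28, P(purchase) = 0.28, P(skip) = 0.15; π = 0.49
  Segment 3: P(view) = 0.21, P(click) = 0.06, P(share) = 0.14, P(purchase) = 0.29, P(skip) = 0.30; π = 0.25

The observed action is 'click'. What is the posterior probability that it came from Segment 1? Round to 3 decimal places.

0.216

The responsibility of component k is w_k f_k(x) divided by Σ_j w_j f_j(x).
Evaluate each component's likelihood at the observed value:
  p_1 = 0.13
  p_2 = 0.22
  p_3 = 0.06
Multiply by the mixture weights:
  w_1·p_1 = 0.26 × 0.13 = 0.0338
  w_2·p_2 = 0.49 × 0.22 = 0.1078
  w_3·p_3 = 0.25 × 0.06 = 0.015
Normaliser: 0.0338 + 0.1078 + 0.015 = 0.1566
P(Segment 1 | the observation) = 0.0338 / 0.1566 ≈ 0.216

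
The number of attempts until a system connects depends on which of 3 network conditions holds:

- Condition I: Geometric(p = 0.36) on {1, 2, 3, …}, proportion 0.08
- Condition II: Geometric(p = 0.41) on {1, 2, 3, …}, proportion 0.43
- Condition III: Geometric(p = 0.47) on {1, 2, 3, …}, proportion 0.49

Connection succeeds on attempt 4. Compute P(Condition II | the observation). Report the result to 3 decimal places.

Posterior ∝ prior × likelihood, so P(k | x) ∝ π_k f_k(x); normalise over all components.
Component likelihoods at x = 4:
  p_I = 0.36·(1−0.36)^3 = 0.36·0.262144 = 0.0943718
  p_II = 0.41·(1−0.41)^3 = 0.41·0.205379 = 0.0842054
  p_III = 0.47·(1−0.47)^3 = 0.47·0.148877 = 0.0699722
Unnormalised posteriors:
  π_I·p_I = 0.08 × 0.0943718 = 0.00754975
  π_II·p_II = 0.43 × 0.0842054 = 0.0362083
  π_III·p_III = 0.49 × 0.0699722 = 0.0342864
Evidence: 0.00754975 + 0.0362083 + 0.0342864 = 0.0780444
P(Condition II | data) ≈ 0.464

0.464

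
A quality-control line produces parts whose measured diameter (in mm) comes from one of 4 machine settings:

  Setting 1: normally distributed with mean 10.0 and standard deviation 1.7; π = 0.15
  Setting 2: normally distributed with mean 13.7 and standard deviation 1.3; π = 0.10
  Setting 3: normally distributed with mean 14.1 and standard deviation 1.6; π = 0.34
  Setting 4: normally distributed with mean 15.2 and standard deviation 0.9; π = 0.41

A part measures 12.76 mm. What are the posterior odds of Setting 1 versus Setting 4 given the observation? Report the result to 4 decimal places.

Since P(k|x) ∝ w_k f_k(x), the posterior odds are w_i f_i(x) / (w_j f_j(x)).
Component likelihoods at x = 12.76 mm:
  L_1 = 0.0628194
  L_2 = 0.236284
  L_3 = 0.175583
  L_4 = 0.0112359
0.00942292 / 0.00460673 ≈ 2.0455

2.0455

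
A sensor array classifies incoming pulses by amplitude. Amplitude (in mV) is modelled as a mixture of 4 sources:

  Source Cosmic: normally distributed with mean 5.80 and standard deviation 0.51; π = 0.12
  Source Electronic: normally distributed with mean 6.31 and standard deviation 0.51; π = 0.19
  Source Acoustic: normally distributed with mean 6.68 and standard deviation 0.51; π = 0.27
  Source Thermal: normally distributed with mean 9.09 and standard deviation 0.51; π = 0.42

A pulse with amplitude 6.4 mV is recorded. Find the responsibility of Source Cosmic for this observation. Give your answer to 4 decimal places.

0.1253

Apply Bayes' rule: the posterior for each component is proportional to its prior times its likelihood at x.
Component likelihoods at x = 6.4 mV:
  L_Cosmic = (1/(0.51·√(2π)))·exp(−(6.4−5.80)²/(2·0.51²)) = 0.782240·exp(-0.69204) = 0.391553
  L_Electronic = (1/(0.51·√(2π)))·exp(−(6.4−6.31)²/(2·0.51²)) = 0.782240·exp(-0.01557) = 0.770154
  L_Acoustic = (1/(0.51·√(2π)))·exp(−(6.4−6.68)²/(2·0.51²)) = 0.782240·exp(-0.15071) = 0.672801
  L_Thermal = (1/(0.51·√(2π)))·exp(−(6.4−9.09)²/(2·0.51²)) = 0.782240·exp(-13.91023) = 7.1155e-07
Prior × likelihood for each component:
  π_Cosmic·L_Cosmic = 0.12 × 0.391553 = 0.0469863
  π_Electronic·L_Electronic = 0.19 × 0.770154 = 0.146329
  π_Acoustic·L_Acoustic = 0.27 × 0.672801 = 0.181656
  π_Thermal·L_Thermal = 0.42 × 7.1155e-07 = 2.98851e-07
Sum: 0.0469863 + 0.146329 + 0.181656 + 2.98851e-07 = 0.374972
P(Source Cosmic | data) = 0.0469863 / 0.374972 ≈ 0.1253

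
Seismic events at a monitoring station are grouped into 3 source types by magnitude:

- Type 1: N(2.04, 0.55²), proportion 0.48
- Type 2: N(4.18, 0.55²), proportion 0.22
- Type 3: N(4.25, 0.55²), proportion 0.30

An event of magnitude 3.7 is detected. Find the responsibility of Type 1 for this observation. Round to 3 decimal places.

0.015

By Bayes' theorem, P(k | x) = P(Z=k) f_k(x) / Σ_j P(Z=j) f_j(x).
Evaluate each component's likelihood at the observed value:
  f_1 = 0.00762889
  f_2 = 0.495629
  f_3 = 0.439947
Prior × likelihood for each component:
  P(Z=1)·f_1 = 0.48 × 0.00762889 = 0.00366187
  P(Z=2)·f_2 = 0.22 × 0.495629 = 0.109038
  P(Z=3)·f_3 = 0.30 × 0.439947 = 0.131984
Evidence: 0.00366187 + 0.109038 + 0.131984 = 0.244684
P(Type 1 | x) = 0.00366187 / 0.244684 ≈ 0.015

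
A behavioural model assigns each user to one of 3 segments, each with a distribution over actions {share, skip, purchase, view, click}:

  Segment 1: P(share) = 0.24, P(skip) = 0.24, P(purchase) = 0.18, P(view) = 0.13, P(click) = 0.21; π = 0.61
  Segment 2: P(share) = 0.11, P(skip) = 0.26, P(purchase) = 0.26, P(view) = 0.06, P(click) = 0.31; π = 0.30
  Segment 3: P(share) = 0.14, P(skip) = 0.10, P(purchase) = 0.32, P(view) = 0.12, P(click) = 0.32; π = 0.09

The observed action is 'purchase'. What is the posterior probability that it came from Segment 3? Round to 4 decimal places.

0.1330

Apply Bayes' rule: the posterior for each component is proportional to its prior times its likelihood at x.
Component likelihoods at x = 'purchase':
  f_1 = P(purchase | comp) = 0.18
  f_2 = P(purchase | comp) = 0.26
  f_3 = P(purchase | comp) = 0.32
Multiply by the mixture weights:
  π_1·f_1 = 0.61 × 0.18 = 0.1098
  π_2·f_2 = 0.30 × 0.26 = 0.078
  π_3·f_3 = 0.09 × 0.32 = 0.0288
Marginal: 0.1098 + 0.078 + 0.0288 = 0.2166
P(Segment 3 | data) ≈ 0.1330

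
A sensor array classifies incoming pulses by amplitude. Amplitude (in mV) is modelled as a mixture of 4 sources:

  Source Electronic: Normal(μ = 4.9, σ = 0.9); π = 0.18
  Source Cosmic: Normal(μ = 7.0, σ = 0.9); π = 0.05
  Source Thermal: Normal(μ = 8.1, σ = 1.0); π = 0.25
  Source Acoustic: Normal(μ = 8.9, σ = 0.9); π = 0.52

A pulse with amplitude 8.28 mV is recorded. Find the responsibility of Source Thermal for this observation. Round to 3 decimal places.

0.341

By Bayes' theorem, P(k | x) = π_k f_k(x) / Σ_j π_j f_j(x).
Normal densities:
  f_Electronic = (1/(0.9·√(2π)))·exp(−(8.28−4.9)²/(2·0.9²)) = 0.443269·exp(-7.05210) = 0.00038369
  f_Cosmic = (1/(0.9·√(2π)))·exp(−(8.28−7.0)²/(2·0.9²)) = 0.443269·exp(-1.01136) = 0.161228
  f_Thermal = (1/(1.0·√(2π)))·exp(−(8.28−8.1)²/(2·1.0²)) = 0.398942·exp(-0.01620) = 0.392531
  f_Acoustic = (1/(0.9·√(2π)))·exp(−(8.28−8.9)²/(2·0.9²)) = 0.443269·exp(-0.23728) = 0.349636
Unnormalised posteriors:
  π_Electronic·f_Electronic = 0.18 × 0.00038369 = 6.90641e-05
  π_Cosmic·f_Cosmic = 0.05 × 0.161228 = 0.0080614
  π_Thermal·f_Thermal = 0.25 × 0.392531 = 0.0981329
  π_Acoustic·f_Acoustic = 0.52 × 0.349636 = 0.181811
Normaliser: 6.90641e-05 + 0.0080614 + 0.0981329 + 0.181811 = 0.288074
P(Source Thermal | the observation) = 0.0981329 / 0.288074 ≈ 0.341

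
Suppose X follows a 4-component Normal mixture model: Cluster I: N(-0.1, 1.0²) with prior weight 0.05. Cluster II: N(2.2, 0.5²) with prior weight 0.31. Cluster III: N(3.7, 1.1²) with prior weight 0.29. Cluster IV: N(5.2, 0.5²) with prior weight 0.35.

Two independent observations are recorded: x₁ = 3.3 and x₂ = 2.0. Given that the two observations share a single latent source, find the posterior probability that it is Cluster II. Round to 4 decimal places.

P(component k | x) = w_k·f_k(x) / marginal(x), where marginal(x) = Σ_j w_j·f_j(x).
Since both observations come from the same component, the likelihood for component k is f_k(x₁)·f_k(x₂).
  f_I = [0.00123222] × [0.0439836] = 5.41974e-05
  f_II = [0.0709492] × [0.73654] = 0.0522569
  f_III = [0.339472] × [0.109869] = 0.0372975
  f_IV = [0.000583894] × [1.01763e-09] = 5.94187e-13
Multiply by the mixture weights:
  w_I·f_I = 0.05 × 5.41974e-05 = 2.70987e-06
  w_II·f_II = 0.31 × 0.0522569 = 0.0161996
  w_III·f_III = 0.29 × 0.0372975 = 0.0108163
  w_IV·f_IV = 0.35 × 5.94187e-13 = 2.07965e-13
Evidence: 2.70987e-06 + 0.0161996 + 0.0108163 + 2.07965e-13 = 0.0270186
So the posterior for Cluster II is 0.0161996 / 0.0270186 ≈ 0.5996.

0.5996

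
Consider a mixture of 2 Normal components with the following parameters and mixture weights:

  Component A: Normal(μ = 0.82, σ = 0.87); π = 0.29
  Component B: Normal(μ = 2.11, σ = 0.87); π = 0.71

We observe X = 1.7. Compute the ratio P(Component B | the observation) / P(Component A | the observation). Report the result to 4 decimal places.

Only the two components matter; the odds are (P(Z=i) f_i(x)) / (P(Z=j) f_j(x)).
Component likelihoods at x = 1.7:
  p_A = (1/(0.87·√(2π)))·exp(−(1.7−0.82)²/(2·0.87²)) = 0.458554·exp(-0.51156) = 0.274931
  p_B = (1/(0.87·√(2π)))·exp(−(1.7−2.11)²/(2·0.87²)) = 0.458554·exp(-0.11105) = 0.41036
Odds = (0.71/0.29) × (0.41036/0.274931) = 2.44828 × 1.49259 ≈ 3.6543

3.6543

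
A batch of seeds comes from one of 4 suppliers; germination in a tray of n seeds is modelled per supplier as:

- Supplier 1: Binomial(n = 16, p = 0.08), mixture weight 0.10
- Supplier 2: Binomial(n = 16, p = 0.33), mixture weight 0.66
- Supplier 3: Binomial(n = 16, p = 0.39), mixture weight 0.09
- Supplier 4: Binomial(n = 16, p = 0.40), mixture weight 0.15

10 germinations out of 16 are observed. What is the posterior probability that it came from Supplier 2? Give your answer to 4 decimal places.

The responsibility of component k is π_k f_k(x) divided by Σ_j π_j f_j(x).
Component likelihoods at x = 10 germinations out of 16:
  L_1 = C(16,10)·0.08^10·0.92^6 = 8008·1.07374e-11·0.606355 = 5.21376e-08
  L_2 = C(16,10)·0.33^10·0.67^6 = 8008·1.53158e-05·0.0904584 = 0.0110946
  L_3 = C(16,10)·0.39^10·0.61^6 = 8008·8.14041e-05·0.0515204 = 0.0335853
  L_4 = C(16,10)·0.40^10·0.60^6 = 8008·0.000104858·0.046656 = 0.039177
Weight by the priors:
  π_1·L_1 = 0.10 × 5.21376e-08 = 5.21376e-09
  π_2·L_2 = 0.66 × 0.0110946 = 0.00732245
  π_3·L_3 = 0.09 × 0.0335853 = 0.00302268
  π_4·L_4 = 0.15 × 0.039177 = 0.00587655
Marginal: 5.21376e-09 + 0.00732245 + 0.00302268 + 0.00587655 = 0.0162217
P(Supplier 2 | the observation) ≈ 0.4514

0.4514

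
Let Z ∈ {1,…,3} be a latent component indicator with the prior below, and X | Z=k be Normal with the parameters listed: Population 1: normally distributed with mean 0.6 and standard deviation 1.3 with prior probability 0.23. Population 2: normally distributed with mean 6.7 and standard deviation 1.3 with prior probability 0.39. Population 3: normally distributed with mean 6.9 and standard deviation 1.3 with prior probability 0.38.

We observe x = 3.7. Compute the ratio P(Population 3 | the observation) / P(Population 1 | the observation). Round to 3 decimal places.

The posterior odds equal the prior odds times the likelihood ratio: (π_i/π_j)·(f_i(x)/f_j(x)).
Component likelihoods at x = 3.7:
  f_1 = 0.0178724
  f_2 = 0.0214073
  f_3 = 0.0148332
0.00563661 / 0.00411065 ≈ 1.371

1.371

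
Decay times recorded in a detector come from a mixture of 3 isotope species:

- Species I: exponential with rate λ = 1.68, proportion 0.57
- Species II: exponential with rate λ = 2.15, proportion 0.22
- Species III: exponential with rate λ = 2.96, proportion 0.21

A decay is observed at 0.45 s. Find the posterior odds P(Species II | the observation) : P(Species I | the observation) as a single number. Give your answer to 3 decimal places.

0.400

Posterior odds = (P(Z=i) f_i(x)) / (P(Z=j) f_j(x)); the normalising sum cancels.
Exponential densities:
  f_I = 1.68·e^(−1.68·0.45) = 1.68·e^(−0.7560) = 0.788829
  f_II = 2.15·e^(−2.15·0.45) = 2.15·e^(−0.9675) = 0.817069
  f_III = 2.96·e^(−2.96·0.45) = 2.96·e^(−1.3320) = 0.781289
Odds = (0.22/0.57) × (0.817069/0.788829) = 0.385965 × 1.0358 ≈ 0.400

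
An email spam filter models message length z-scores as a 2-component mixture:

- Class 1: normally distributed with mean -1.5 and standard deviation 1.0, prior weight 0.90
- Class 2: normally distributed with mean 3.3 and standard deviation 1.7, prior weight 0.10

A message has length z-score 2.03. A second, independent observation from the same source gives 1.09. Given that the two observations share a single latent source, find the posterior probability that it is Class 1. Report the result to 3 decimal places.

0.005

P(component k | x) = π_k·f_k(x) / marginal(x), where marginal(x) = Σ_j π_j·f_j(x).
Since both observations come from the same component, the likelihood for component k is f_k(x₁)·f_k(x₂).
  L_1 = [0.000785344] × [0.0139401] = 1.09477e-05
  L_2 = [0.17753] × [0.100805] = 0.0178959
Unnormalised posteriors:
  π_1·L_1 = 0.90 × 1.09477e-05 = 9.85297e-06
  π_2·L_2 = 0.10 × 0.0178959 = 0.00178959
Evidence: 9.85297e-06 + 0.00178959 = 0.00179945
So the posterior for Class 1 is 9.85297e-06 / 0.00179945 ≈ 0.005.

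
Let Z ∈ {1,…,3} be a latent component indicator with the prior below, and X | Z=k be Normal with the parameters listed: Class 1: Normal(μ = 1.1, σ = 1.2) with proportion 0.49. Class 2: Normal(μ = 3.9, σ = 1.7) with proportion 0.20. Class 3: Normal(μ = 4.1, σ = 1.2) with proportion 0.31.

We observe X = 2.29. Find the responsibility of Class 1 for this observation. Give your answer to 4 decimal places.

Apply Bayes' rule: the posterior for each component is proportional to its prior times its likelihood at x.
Component likelihoods at x = 2.29:
  p_1 = 0.203323
  p_2 = 0.149864
  p_3 = 0.106587
Multiply by the mixture weights:
  w_1·p_1 = 0.49 × 0.203323 = 0.0996281
  w_2·p_2 = 0.20 × 0.149864 = 0.0299728
  w_3·p_3 = 0.31 × 0.106587 = 0.0330419
Denominator: 0.0996281 + 0.0299728 + 0.0330419 = 0.162643
P(Class 1 | x) ≈ 0.6126

0.6126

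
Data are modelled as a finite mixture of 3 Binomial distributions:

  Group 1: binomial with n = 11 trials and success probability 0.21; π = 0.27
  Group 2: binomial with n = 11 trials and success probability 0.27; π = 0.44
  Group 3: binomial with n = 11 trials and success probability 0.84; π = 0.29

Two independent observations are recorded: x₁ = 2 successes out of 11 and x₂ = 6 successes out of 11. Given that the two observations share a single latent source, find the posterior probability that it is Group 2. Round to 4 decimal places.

0.8011

Apply Bayes' rule: the posterior for each component is proportional to its prior times its likelihood at x.
Since both observations come from the same component, the likelihood for component k is f_k(x₁)·f_k(x₂).
  L_1 = [C(11,2)·0.21^2·0.79^9 = 55·0.0441·0.119852 = 0.2907] × [0.0121925] = 0.00354436
  L_2 = [C(11,2)·0.27^2·0.73^9 = 55·0.0729·0.0588716 = 0.236046] × [0.0371055] = 0.0087586
  L_3 = [C(11,2)·0.84^2·0.16^9 = 55·0.7056·6.87195e-08 = 2.66687e-06] × [0.0170184] = 4.53857e-08
Prior × likelihood for each component:
  π_1·L_1 = 0.27 × 0.00354436 = 0.000956978
  π_2·L_2 = 0.44 × 0.0087586 = 0.00385379
  π_3·L_3 = 0.29 × 4.53857e-08 = 1.31618e-08
Denominator: 0.000956978 + 0.00385379 + 1.31618e-08 = 0.00481078
So the posterior for Group 2 is 0.00385379 / 0.00481078 ≈ 0.8011.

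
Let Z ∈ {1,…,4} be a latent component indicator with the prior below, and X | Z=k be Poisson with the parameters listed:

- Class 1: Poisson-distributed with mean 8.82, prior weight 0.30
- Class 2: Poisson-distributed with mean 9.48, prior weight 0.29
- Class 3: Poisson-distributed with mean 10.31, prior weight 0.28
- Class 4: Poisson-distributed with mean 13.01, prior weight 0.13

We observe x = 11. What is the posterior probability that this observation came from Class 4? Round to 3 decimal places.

0.126

By Bayes' theorem, P(k | x) = π_k f_k(x) / Σ_j π_j f_j(x).
Component likelihoods at x = 11:
  L_1 = e^(−8.82)·8.82^11/11! = 0.0930082
  L_2 = e^(−9.48)·9.48^11/11! = 0.106322
  L_3 = e^(−10.31)·10.31^11/11! = 0.116711
  L_4 = e^(−13.01)·13.01^11/11! = 0.101327
Weight by the priors:
  π_1·L_1 = 0.30 × 0.0930082 = 0.0279025
  π_2·L_2 = 0.29 × 0.106322 = 0.0308335
  π_3·L_3 = 0.28 × 0.116711 = 0.0326792
  π_4·L_4 = 0.13 × 0.101327 = 0.0131725
Denominator: 0.0279025 + 0.0308335 + 0.0326792 + 0.0131725 = 0.104588
Responsibility of Class 4: 0.0131725 / 0.104588 ≈ 0.126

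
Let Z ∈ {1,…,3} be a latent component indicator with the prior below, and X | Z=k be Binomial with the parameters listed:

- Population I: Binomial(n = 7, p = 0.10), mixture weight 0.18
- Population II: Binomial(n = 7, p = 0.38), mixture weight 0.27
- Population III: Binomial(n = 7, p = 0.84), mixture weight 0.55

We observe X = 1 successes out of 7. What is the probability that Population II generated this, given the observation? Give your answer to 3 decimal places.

Posterior ∝ prior × likelihood, so P(k | x) ∝ π_k f_k(x); normalise over all components.
Binomial probabilities:
  f_I = 0.372009
  f_II = 0.151089
  f_III = 9.865e-05
Prior × likelihood for each component:
  π_I·f_I = 0.18 × 0.372009 = 0.0669616
  π_II·f_II = 0.27 × 0.151089 = 0.0407939
  π_III·f_III = 0.55 × 9.865e-05 = 5.42575e-05
Normaliser: 0.0669616 + 0.0407939 + 5.42575e-05 = 0.10781
P(Population II | 1 successes out of 7) = 0.0407939 / 0.10781 ≈ 0.378

0.378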